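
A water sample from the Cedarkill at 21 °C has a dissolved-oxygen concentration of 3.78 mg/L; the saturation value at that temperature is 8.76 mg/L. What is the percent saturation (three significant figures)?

43.2 % saturation

% saturation = C/C_s × 100 = 3.78/8.76 × 100 = 43.2 %.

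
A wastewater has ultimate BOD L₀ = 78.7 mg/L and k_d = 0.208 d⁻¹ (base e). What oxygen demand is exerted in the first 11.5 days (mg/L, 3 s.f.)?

y ≈ 71.5 mg/L

y_t = L₀(1 − e^(−k_d t)) = 78.7 × (1 − e^(−0.208×11.5))
= 78.7 × (1 − 0.09145) = 78.7 × 0.9086 = 71.50 mg/L.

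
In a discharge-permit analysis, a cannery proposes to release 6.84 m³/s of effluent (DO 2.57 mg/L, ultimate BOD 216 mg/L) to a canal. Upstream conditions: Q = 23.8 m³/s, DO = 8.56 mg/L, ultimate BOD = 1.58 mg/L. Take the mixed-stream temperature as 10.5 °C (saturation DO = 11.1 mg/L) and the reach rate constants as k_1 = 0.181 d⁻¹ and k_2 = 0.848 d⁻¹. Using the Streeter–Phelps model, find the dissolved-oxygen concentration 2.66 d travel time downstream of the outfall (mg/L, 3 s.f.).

Mixed DO = (23.8×8.56 + 6.84×2.57)/(23.8+6.84) = 221.3/30.64 = 7.223 mg/L.
Mixed L₀ = (23.8×1.58 + 6.84×216)/(30.64) = 1515/30.64 = 49.45 mg/L.
Initial deficit D₀ = C_s − DO₀ = 11.1 − 7.223 = 3.877 mg/L.
D(2.66) = [0.181×49.45/(0.848−0.181)](e^(−0.181×2.66) − e^(−0.848×2.66)) + 3.877 e^(−0.848×2.66)
= 13.42 × (0.6179 − 0.1048) + 3.877 × 0.1048 = 7.291 mg/L.
DO = 11.1 − 7.291 = 3.809 mg/L.

DO ≈ 3.81 mg/L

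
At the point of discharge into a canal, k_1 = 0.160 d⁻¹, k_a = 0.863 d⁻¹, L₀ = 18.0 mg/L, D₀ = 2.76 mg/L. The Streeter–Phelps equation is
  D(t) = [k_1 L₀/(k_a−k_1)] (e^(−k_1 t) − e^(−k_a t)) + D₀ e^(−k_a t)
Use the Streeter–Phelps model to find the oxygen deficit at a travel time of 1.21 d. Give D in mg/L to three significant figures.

D ≈ 2.91 mg/L

k_1 L₀/(k_a−k_1) = 0.160×18.0/(0.863−0.160) = 2.880/0.7030 = 4.097 mg/L.
e^(−k_1 t) = e^(−0.160×1.210) = 0.8240; e^(−k_a t) = e^(−0.863×1.210) = 0.3520.
D = 4.097 × (0.8240 − 0.3520) + 2.76 × 0.3520 = 1.934 + 0.9714 = 2.905 mg/L.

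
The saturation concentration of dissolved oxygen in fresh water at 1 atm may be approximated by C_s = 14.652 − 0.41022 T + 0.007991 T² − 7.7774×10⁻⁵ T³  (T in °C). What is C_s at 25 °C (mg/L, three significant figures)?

C_s ≈ 8.18 mg/L

C_s = 14.652 − 0.41022×25 + 0.007991×25² − 7.7774×10⁻⁵×25³ = 8.176 mg/L.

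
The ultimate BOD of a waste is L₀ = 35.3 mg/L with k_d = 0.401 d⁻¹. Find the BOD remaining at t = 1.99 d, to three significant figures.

L ≈ 15.9 mg/L

L_t = L₀ e^(−k_d t) = 35.3 × e^(−0.401×1.99) = 35.3 × 0.4502 = 15.89 mg/L.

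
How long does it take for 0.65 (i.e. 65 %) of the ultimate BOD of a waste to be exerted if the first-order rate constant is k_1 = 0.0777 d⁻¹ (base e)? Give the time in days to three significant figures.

y/L₀ = 1 − e^(−k_1 t) = 0.65 ⇒ e^(−k_1 t) = 0.350
t = −ln(0.350) / 0.0777 = 1.050 / 0.0777 = 13.51 d.

t ≈ 13.5 d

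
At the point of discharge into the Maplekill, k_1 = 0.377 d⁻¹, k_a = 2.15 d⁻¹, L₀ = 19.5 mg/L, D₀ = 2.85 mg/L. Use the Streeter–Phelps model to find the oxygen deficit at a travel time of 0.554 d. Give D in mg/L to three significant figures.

D ≈ 2.97 mg/L

k_1 L₀/(k_a−k_1) = 0.377×19.5/(2.15−0.377) = 7.351/1.773 = 4.146 mg/L.
e^(−k_1 t) = e^(−0.377×0.5540) = 0.8115; e^(−k_a t) = e^(−2.15×0.5540) = 0.3039.
D = 4.146 × (0.8115 − 0.3039) + 2.85 × 0.3039 = 2.105 + 0.8661 = 2.971 mg/L.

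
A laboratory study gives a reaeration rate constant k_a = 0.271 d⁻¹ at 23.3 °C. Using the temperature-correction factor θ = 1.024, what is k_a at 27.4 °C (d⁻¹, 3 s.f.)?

k_a ≈ 0.299 d⁻¹

k_a(T₂) = k_a(T₁) · θ^(T₂−T₁) = 0.271 × 1.024^(27.4−23.3)
= 0.271 × 1.024^4.10 = 0.271 × 1.102 = 0.2987 d⁻¹.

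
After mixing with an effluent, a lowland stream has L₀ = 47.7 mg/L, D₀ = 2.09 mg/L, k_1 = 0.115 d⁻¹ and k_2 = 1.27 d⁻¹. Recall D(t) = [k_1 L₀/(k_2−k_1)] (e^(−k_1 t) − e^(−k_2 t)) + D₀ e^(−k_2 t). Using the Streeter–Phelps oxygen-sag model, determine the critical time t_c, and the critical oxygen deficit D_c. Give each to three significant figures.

At the critical point dD/dt = 0, so k_1 L₀ e^(−k_1 t) = k_2 D. Substituting D(t) from the Streeter–Phelps equation and solving for t gives
t_c = ln[(k_2/k_1)(1 − D₀(k_2−k_1)/(k_1 L₀))] / (k_2−k_1).
Here k_2−k_1 = 1.155 d⁻¹ and 1 − D₀(k_2−k_1)/(k_1 L₀) = 1 − 2.09×1.155/(0.115×47.7) = 0.5599, so
t_c = ln(11.04 × 0.5599) / 1.155 = 1.822 / 1.155 = 1.577 d.
D_c = (k_1/k_2) L₀ e^(−k_1 t_c) = (0.115/1.27) × 47.7 × e^(−0.115×1.577) = 0.09055 × 47.7 × 0.8341 = 3.603 mg/L.

t_c ≈ 1.58 d; D_c ≈ 3.60 mg/L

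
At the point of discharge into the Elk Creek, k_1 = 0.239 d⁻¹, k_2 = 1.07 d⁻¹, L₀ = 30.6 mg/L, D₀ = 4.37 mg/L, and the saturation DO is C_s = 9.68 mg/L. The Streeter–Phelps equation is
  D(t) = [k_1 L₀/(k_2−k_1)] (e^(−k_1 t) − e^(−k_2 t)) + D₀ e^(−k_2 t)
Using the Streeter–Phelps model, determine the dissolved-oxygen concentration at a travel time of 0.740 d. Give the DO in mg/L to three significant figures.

DO ≈ 4.31 mg/L

k_1 L₀/(k_2−k_1) = 0.239×30.6/(1.07−0.239) = 7.313/0.8310 = 8.801 mg/L.
e^(−k_1 t) = e^(−0.239×0.7400) = 0.8379; e^(−k_2 t) = e^(−1.07×0.7400) = 0.4530.
D = 8.801 × (0.8379 − 0.4530) + 4.37 × 0.4530 = 3.387 + 1.980 = 5.367 mg/L.
DO = C_s − D = 9.68 − 5.367 = 4.313 mg/L.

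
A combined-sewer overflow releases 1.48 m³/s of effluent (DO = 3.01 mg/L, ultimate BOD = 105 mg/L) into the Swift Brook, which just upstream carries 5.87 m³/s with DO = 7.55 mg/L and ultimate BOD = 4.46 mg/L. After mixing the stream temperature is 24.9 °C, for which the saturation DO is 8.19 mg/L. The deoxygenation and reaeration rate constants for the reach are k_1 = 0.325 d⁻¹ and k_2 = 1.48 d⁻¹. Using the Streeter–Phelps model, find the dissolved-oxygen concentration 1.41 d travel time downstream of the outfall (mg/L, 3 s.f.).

DO ≈ 4.46 mg/L

Mixed DO = (5.87×7.55 + 1.48×3.01)/(5.87+1.48) = 48.77/7.350 = 6.636 mg/L.
Mixed L₀ = (5.87×4.46 + 1.48×105)/(7.350) = 181.6/7.350 = 24.70 mg/L.
Initial deficit D₀ = C_s − DO₀ = 8.19 − 6.636 = 1.554 mg/L.
D(1.41) = [0.325×24.70/(1.48−0.325)](e^(−0.325×1.41) − e^(−1.48×1.41)) + 1.554 e^(−1.48×1.41)
= 6.952 × (0.6324 − 0.1241) + 1.554 × 0.1241 = 3.726 mg/L.
DO = 8.19 − 3.726 = 4.464 mg/L.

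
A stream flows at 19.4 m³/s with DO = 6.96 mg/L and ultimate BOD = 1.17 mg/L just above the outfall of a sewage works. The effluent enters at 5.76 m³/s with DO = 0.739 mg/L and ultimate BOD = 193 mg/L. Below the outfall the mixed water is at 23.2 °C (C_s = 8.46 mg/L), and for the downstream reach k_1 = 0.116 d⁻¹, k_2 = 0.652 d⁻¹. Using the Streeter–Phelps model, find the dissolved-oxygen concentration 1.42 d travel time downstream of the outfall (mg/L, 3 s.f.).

DO ≈ 2.89 mg/L

Mixed DO = (19.4×6.96 + 5.76×0.739)/(19.4+5.76) = 139.3/25.16 = 5.536 mg/L.
Mixed L₀ = (19.4×1.17 + 5.76×193)/(25.16) = 1134/25.16 = 45.09 mg/L.
Initial deficit D₀ = C_s − DO₀ = 8.46 − 5.536 = 2.924 mg/L.
D(1.42) = [0.116×45.09/(0.652−0.116)](e^(−0.116×1.42) − e^(−0.652×1.42)) + 2.924 e^(−0.652×1.42)
= 9.758 × (0.8481 − 0.3962) + 2.924 × 0.3962 = 5.568 mg/L.
DO = 8.46 − 5.568 = 2.892 mg/L.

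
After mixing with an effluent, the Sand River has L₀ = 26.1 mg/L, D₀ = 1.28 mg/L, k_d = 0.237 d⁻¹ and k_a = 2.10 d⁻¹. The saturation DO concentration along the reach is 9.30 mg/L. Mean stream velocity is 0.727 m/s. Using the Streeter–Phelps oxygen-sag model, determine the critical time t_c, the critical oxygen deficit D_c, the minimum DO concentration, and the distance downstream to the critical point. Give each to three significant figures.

At the critical point dD/dt = 0, so k_d L₀ e^(−k_d t) = k_a D. Substituting D(t) from the Streeter–Phelps equation and solving for t gives
t_c = ln[(k_a/k_d)(1 − D₀(k_a−k_d)/(k_d L₀))] / (k_a−k_d).
Here k_a−k_d = 1.863 d⁻¹ and 1 − D₀(k_a−k_d)/(k_d L₀) = 1 − 1.28×1.863/(0.237×26.1) = 0.6145, so
t_c = ln(8.861 × 0.6145) / 1.863 = 1.695 / 1.863 = 0.9096 d.
D_c = (k_d/k_a) L₀ e^(−k_d t_c) = (0.237/2.10) × 26.1 × e^(−0.237×0.9096) = 0.1129 × 26.1 × 0.8061 = 2.374 mg/L.
Minimum DO = C_s − D_c = 9.30 − 2.374 = 6.926 mg/L.
x_c = v t_c = 0.727 m/s × 0.9096 d × 86400 s/d = 57140 m ≈ 57.1 km.

t_c ≈ 0.910 d; D_c ≈ 2.37 mg/L; min DO ≈ 6.93 mg/L; x_c ≈ 57.1 km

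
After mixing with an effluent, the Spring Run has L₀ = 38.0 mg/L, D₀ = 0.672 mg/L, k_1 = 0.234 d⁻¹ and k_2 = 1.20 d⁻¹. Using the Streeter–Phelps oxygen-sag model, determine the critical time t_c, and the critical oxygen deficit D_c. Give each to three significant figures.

At the critical point dD/dt = 0, so k_1 L₀ e^(−k_1 t) = k_2 D. Substituting D(t) from the Streeter–Phelps equation and solving for t gives
t_c = ln[(k_2/k_1)(1 − D₀(k_2−k_1)/(k_1 L₀))] / (k_2−k_1).
Here k_2−k_1 = 0.9660 d⁻¹ and 1 − D₀(k_2−k_1)/(k_1 L₀) = 1 − 0.672×0.9660/(0.234×38.0) = 0.9270, so
t_c = ln(5.128 × 0.9270) / 0.9660 = 1.559 / 0.9660 = 1.614 d.
L(t_c) = L₀ e^(−k_1 t_c) = 38.0 × 0.6855 = 26.05 mg/L, and at the critical point k_2 D_c = k_1 L, so D_c = (0.234/1.20) × 26.05 = 5.079 mg/L.

t_c ≈ 1.61 d; D_c ≈ 5.08 mg/L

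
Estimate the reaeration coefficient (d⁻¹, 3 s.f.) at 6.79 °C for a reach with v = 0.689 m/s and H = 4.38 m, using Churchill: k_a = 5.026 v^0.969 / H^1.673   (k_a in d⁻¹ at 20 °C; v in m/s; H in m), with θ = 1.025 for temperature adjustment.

k_a(20) = 5.026 × 0.689^0.969 / 4.38^1.673 = 5.026 × 0.6970 / 11.84 = 0.2960 d⁻¹.
k_a(6.79) = 0.2960 × 1.025^(6.79−20) = 0.2960 × 0.7217 = 0.2136 d⁻¹.

k_a ≈ 0.214 d⁻¹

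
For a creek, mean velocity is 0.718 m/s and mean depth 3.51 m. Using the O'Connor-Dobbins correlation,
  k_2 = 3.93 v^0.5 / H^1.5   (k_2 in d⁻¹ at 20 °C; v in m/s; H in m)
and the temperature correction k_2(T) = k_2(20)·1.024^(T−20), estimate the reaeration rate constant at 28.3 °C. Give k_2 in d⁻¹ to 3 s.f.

k_2 ≈ 0.617 d⁻¹

k_2(20) = 3.93 × 0.718^0.5 / 3.51^1.5 = 3.93 × 0.8473 / 6.576 = 0.5064 d⁻¹.
k_2(28.3) = 0.5064 × 1.024^(28.3−20) = 0.5064 × 1.218 = 0.6166 d⁻¹.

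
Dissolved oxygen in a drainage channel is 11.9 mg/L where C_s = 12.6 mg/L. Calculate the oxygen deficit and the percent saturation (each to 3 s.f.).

D ≈ 0.700 mg/L; 94.4 % saturation

D = C_s − C = 12.6 − 11.9 = 0.700 mg/L.
% saturation = 11.9/12.6 × 100 = 94.4 %.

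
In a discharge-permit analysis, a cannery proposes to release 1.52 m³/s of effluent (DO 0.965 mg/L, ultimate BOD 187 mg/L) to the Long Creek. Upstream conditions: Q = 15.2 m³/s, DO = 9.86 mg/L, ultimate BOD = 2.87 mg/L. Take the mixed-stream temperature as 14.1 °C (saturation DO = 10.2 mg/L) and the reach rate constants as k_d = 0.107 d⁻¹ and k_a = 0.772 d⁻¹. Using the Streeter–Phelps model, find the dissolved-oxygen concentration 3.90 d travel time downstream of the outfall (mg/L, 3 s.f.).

Mixed DO = (15.2×9.86 + 1.52×0.965)/(15.2+1.52) = 151.3/16.72 = 9.051 mg/L.
Mixed L₀ = (15.2×2.87 + 1.52×187)/(16.72) = 327.9/16.72 = 19.61 mg/L.
Initial deficit D₀ = C_s − DO₀ = 10.2 − 9.051 = 1.149 mg/L.
D(3.90) = [0.107×19.61/(0.772−0.107)](e^(−0.107×3.90) − e^(−0.772×3.90)) + 1.149 e^(−0.772×3.90)
= 3.155 × (0.6588 − 0.04925) + 1.149 × 0.04925 = 1.980 mg/L.
DO = 10.2 − 1.980 = 8.220 mg/L.

DO ≈ 8.22 mg/L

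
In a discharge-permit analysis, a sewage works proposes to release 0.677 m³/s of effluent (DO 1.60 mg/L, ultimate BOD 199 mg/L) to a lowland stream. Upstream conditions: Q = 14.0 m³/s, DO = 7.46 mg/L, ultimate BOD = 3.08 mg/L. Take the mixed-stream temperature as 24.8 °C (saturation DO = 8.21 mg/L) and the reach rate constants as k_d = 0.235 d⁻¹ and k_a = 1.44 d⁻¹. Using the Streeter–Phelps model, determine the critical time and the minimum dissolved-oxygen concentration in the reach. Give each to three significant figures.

Mixed DO = (14.0×7.46 + 0.677×1.60)/(14.0+0.677) = 105.5/14.68 = 7.190 mg/L.
Mixed L₀ = (14.0×3.08 + 0.677×199)/(14.68) = 177.8/14.68 = 12.12 mg/L.
Initial deficit D₀ = C_s − DO₀ = 8.21 − 7.190 = 1.020 mg/L.
t_c = (1/1.205) ln[(1.44/0.235)(1 − 1.020×1.205/(0.235×12.12))] = 0.8299 × ln(3.482) = 1.035 d.
D_c = (0.235/1.44) × 12.12 × e^(−0.235×1.035) = 0.1632 × 12.12 × 0.7840 = 1.550 mg/L.
Minimum DO = 8.21 − 1.550 = 6.660 mg/L.

t_c ≈ 1.04 d; minimum DO ≈ 6.66 mg/L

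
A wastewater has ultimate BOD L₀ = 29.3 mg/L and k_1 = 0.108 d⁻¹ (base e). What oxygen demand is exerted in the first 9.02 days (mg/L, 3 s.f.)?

y_t = L₀(1 − e^(−k_1 t)) = 29.3 × (1 − e^(−0.108×9.02))
= 29.3 × (1 − 0.3775) = 29.3 × 0.6225 = 18.24 mg/L.

y ≈ 18.2 mg/L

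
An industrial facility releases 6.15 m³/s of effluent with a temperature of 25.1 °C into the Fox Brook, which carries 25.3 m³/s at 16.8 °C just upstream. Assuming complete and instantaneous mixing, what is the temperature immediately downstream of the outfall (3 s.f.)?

18.4 °C

Flow-weighted mixing: C = (Q_r C_r + Q_w C_w)/(Q_r + Q_w)
= (25.3×16.8 + 6.15×25.1)/(25.3 + 6.15) = 579.4/31.45 = 18.42 °C.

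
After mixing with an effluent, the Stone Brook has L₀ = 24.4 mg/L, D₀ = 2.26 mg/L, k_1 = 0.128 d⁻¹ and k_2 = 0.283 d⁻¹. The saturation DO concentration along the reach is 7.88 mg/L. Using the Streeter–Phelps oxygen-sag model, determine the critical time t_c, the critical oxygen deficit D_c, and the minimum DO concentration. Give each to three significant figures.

t_c ≈ 4.35 d; D_c ≈ 6.32 mg/L; min DO ≈ 1.56 mg/L

At the critical point dD/dt = 0, so k_1 L₀ e^(−k_1 t) = k_2 D. Substituting D(t) from the Streeter–Phelps equation and solving for t gives
t_c = ln[(k_2/k_1)(1 − D₀(k_2−k_1)/(k_1 L₀))] / (k_2−k_1).
Here k_2−k_1 = 0.1550 d⁻¹ and 1 − D₀(k_2−k_1)/(k_1 L₀) = 1 − 2.26×0.1550/(0.128×24.4) = 0.8878, so
t_c = ln(2.211 × 0.8878) / 0.1550 = 0.6745 / 0.1550 = 4.351 d.
D_c = (k_1/k_2) L₀ e^(−k_1 t_c) = (0.128/0.283) × 24.4 × e^(−0.128×4.351) = 0.4523 × 24.4 × 0.5729 = 6.323 mg/L.
Minimum DO = C_s − D_c = 7.88 − 6.323 = 1.557 mg/L.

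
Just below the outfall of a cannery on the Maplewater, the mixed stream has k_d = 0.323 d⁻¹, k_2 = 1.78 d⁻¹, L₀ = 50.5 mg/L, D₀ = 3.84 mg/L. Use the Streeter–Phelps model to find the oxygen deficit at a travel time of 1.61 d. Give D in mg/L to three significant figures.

k_d L₀/(k_2−k_d) = 0.323×50.5/(1.78−0.323) = 16.31/1.457 = 11.20 mg/L.
e^(−k_d t) = e^(−0.323×1.610) = 0.5945; e^(−k_2 t) = e^(−1.78×1.610) = 0.05694.
D = 11.20 × (0.5945 − 0.05694) + 3.84 × 0.05694 = 6.018 + 0.2186 = 6.237 mg/L.

D ≈ 6.24 mg/L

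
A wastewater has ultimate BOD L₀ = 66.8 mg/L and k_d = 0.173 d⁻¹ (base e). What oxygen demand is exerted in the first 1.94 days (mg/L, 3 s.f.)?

y_t = L₀(1 − e^(−k_d t)) = 66.8 × (1 − e^(−0.173×1.94))
= 66.8 × (1 − 0.7149) = 66.8 × 0.2851 = 19.05 mg/L.

y ≈ 19.0 mg/L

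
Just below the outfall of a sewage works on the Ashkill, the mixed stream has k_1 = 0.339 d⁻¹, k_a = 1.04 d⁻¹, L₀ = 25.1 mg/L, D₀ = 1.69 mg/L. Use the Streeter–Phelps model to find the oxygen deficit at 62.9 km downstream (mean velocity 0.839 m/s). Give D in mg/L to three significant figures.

D ≈ 4.81 mg/L

Travel time t = x/v = 62.9 km / (0.839 m/s) = 62900 m / 0.839 m/s = 74970 s = 0.8677 d.
k_1 L₀/(k_a−k_1) = 0.339×25.1/(1.04−0.339) = 8.509/0.7010 = 12.14 mg/L.
e^(−k_1 t) = e^(−0.339×0.8677) = 0.7452; e^(−k_a t) = e^(−1.04×0.8677) = 0.4056.
D = 12.14 × (0.7452 − 0.4056) + 1.69 × 0.4056 = 4.122 + 0.6854 = 4.807 mg/L.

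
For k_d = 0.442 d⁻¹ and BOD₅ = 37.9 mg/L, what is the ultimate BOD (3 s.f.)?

L₀ ≈ 42.6 mg/L

BOD₅ = L₀(1 − e^(−5k_d)) ⇒ L₀ = BOD₅ / (1 − e^(−5×0.442))
= 37.9 / (1 − 0.1097) = 37.9 / 0.8903 = 42.57 mg/L.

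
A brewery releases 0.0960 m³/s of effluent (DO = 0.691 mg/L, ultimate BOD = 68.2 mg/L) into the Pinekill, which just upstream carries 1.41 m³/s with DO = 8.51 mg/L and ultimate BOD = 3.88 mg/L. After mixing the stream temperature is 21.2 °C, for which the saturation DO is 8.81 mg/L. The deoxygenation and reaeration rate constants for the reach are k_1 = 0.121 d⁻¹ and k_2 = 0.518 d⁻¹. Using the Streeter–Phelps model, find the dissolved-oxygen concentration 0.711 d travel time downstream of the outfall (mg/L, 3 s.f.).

Mixed DO = (1.41×8.51 + 0.0960×0.691)/(1.41+0.0960) = 12.07/1.506 = 8.012 mg/L.
Mixed L₀ = (1.41×3.88 + 0.0960×68.2)/(1.506) = 12.02/1.506 = 7.980 mg/L.
Initial deficit D₀ = C_s − DO₀ = 8.81 − 8.012 = 0.7984 mg/L.
D(0.711) = [0.121×7.980/(0.518−0.121)](e^(−0.121×0.711) − e^(−0.518×0.711)) + 0.7984 e^(−0.518×0.711)
= 2.432 × (0.9176 − 0.6919) + 0.7984 × 0.6919 = 1.101 mg/L.
DO = 8.81 − 1.101 = 7.709 mg/L.

DO ≈ 7.71 mg/L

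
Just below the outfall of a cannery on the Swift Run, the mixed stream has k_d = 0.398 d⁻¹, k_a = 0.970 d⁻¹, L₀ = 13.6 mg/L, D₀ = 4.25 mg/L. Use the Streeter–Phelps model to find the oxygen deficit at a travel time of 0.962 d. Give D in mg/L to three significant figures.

D ≈ 4.40 mg/L

k_d L₀/(k_a−k_d) = 0.398×13.6/(0.970−0.398) = 5.413/0.5720 = 9.463 mg/L.
e^(−k_d t) = e^(−0.398×0.9620) = 0.6819; e^(−k_a t) = e^(−0.970×0.9620) = 0.3933.
D = 9.463 × (0.6819 − 0.3933) + 4.25 × 0.3933 = 2.731 + 1.672 = 4.402 mg/L.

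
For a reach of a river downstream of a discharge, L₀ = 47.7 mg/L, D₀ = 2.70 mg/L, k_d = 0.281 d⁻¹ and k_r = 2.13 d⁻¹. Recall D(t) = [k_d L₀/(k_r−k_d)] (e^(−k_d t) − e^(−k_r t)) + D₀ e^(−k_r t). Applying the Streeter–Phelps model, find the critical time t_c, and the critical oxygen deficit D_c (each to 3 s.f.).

t_c ≈ 0.843 d; D_c ≈ 4.96 mg/L

t_c = [1/(k_r−k_d)] ln[(k_r/k_d)(1 − D₀(k_r−k_d)/(k_d L₀))]
= [1/(2.13−0.281)] ln[(2.13/0.281)(1 − 2.70×1.849/(0.281×47.7))]
= (1/1.849) ln[7.580 × 0.6275] = 0.5408 × ln(4.757) = 0.5408 × 1.560 = 0.8435 d.
D_c = (k_d/k_r) L₀ e^(−k_d t_c) = (0.281/2.13) × 47.7 × e^(−0.281×0.8435) = 0.1319 × 47.7 × 0.7890 = 4.965 mg/L.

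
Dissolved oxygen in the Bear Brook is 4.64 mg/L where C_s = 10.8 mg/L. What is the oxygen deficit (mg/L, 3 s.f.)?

D ≈ 6.16 mg/L

D = C_s − C = 10.8 − 4.64 = 6.16 mg/L.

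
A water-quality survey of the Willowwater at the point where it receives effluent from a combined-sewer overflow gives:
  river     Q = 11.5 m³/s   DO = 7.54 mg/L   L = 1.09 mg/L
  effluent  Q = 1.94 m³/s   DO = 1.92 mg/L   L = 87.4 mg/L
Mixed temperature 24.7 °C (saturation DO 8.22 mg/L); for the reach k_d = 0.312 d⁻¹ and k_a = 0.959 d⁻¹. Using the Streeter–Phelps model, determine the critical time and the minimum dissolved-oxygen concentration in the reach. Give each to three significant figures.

Mixed DO = (11.5×7.54 + 1.94×1.92)/(11.5+1.94) = 90.43/13.44 = 6.729 mg/L.
Mixed L₀ = (11.5×1.09 + 1.94×87.4)/(13.44) = 182.1/13.44 = 13.55 mg/L.
Initial deficit D₀ = C_s − DO₀ = 8.22 − 6.729 = 1.491 mg/L.
t_c = (1/0.6470) ln[(0.959/0.312)(1 − 1.491×0.6470/(0.312×13.55))] = 1.546 × ln(2.372) = 1.335 d.
D_c = (0.312/0.959) × 13.55 × e^(−0.312×1.335) = 0.3253 × 13.55 × 0.6593 = 2.906 mg/L.
Minimum DO = 8.22 − 2.906 = 5.314 mg/L.

t_c ≈ 1.34 d; minimum DO ≈ 5.31 mg/L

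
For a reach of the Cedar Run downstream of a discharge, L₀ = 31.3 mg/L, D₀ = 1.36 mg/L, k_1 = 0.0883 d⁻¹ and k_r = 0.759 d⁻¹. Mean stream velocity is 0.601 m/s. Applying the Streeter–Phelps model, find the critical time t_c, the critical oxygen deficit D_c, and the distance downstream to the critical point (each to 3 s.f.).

t_c ≈ 2.61 d; D_c ≈ 2.89 mg/L; x_c ≈ 136 km

With k_r/k_1 = 8.596 and 1 − D₀(k_r−k_1)/(k_1 L₀) = 0.6700,
t_c = ln(8.596 × 0.6700) / (0.759 − 0.0883) = ln(5.759) / 0.6707 = 1.751/0.6707 = 2.610 d.
D_c = (k_1/k_r) L₀ e^(−k_1 t_c) = (0.0883/0.759) × 31.3 × e^(−0.0883×2.610) = 0.1163 × 31.3 × 0.7941 = 2.892 mg/L.
x_c = v t_c = 0.601 m/s × 2.610 d × 86400 s/d = 135500 m ≈ 136 km.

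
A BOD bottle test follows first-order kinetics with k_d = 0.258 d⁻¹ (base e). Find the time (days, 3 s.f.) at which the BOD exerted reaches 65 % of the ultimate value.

y/L₀ = 1 − e^(−k_d t) = 0.65 ⇒ e^(−k_d t) = 0.350
t = −ln(0.350) / 0.258 = 1.050 / 0.258 = 4.069 d.

t ≈ 4.07 d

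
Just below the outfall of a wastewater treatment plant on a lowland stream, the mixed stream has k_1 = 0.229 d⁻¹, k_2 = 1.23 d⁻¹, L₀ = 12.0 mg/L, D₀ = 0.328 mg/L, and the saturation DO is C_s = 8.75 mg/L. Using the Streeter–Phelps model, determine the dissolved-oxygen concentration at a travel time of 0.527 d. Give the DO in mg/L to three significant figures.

k_1 L₀/(k_2−k_1) = 0.229×12.0/(1.23−0.229) = 2.748/1.001 = 2.745 mg/L.
e^(−k_1 t) = e^(−0.229×0.5270) = 0.8863; e^(−k_2 t) = e^(−1.23×0.5270) = 0.5230.
D = 2.745 × (0.8863 − 0.5230) + 0.328 × 0.5230 = 0.9974 + 0.1715 = 1.169 mg/L.
DO = C_s − D = 8.75 − 1.169 = 7.581 mg/L.

DO ≈ 7.58 mg/L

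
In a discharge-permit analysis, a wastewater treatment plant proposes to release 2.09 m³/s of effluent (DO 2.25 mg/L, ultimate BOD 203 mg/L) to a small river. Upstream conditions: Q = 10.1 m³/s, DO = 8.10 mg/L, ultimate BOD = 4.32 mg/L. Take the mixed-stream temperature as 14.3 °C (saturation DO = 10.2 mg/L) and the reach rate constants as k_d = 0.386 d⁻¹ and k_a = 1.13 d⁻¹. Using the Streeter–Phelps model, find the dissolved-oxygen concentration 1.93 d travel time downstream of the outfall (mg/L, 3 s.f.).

Mixed DO = (10.1×8.10 + 2.09×2.25)/(10.1+2.09) = 86.51/12.19 = 7.097 mg/L.
Mixed L₀ = (10.1×4.32 + 2.09×203)/(12.19) = 467.9/12.19 = 38.38 mg/L.
Initial deficit D₀ = C_s − DO₀ = 10.2 − 7.097 = 3.103 mg/L.
D(1.93) = [0.386×38.38/(1.13−0.386)](e^(−0.386×1.93) − e^(−1.13×1.93)) + 3.103 e^(−1.13×1.93)
= 19.91 × (0.4747 − 0.1129) + 3.103 × 0.1129 = 7.556 mg/L.
DO = 10.2 − 7.556 = 2.644 mg/L.

DO ≈ 2.64 mg/L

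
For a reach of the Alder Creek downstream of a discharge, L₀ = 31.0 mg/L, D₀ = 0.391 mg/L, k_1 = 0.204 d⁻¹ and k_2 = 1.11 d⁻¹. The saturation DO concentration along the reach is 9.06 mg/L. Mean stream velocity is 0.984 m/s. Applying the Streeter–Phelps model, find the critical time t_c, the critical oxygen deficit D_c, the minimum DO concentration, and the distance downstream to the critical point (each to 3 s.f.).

At the critical point dD/dt = 0, so k_1 L₀ e^(−k_1 t) = k_2 D. Substituting D(t) from the Streeter–Phelps equation and solving for t gives
t_c = ln[(k_2/k_1)(1 − D₀(k_2−k_1)/(k_1 L₀))] / (k_2−k_1).
Here k_2−k_1 = 0.9060 d⁻¹ and 1 − D₀(k_2−k_1)/(k_1 L₀) = 1 − 0.391×0.9060/(0.204×31.0) = 0.9440, so
t_c = ln(5.441 × 0.9440) / 0.9060 = 1.636 / 0.9060 = 1.806 d.
D_c = (k_1/k_2) L₀ e^(−k_1 t_c) = (0.204/1.11) × 31.0 × e^(−0.204×1.806) = 0.1838 × 31.0 × 0.6918 = 3.941 mg/L.
Minimum DO = C_s − D_c = 9.06 − 3.941 = 5.119 mg/L.
x_c = v t_c = 0.984 m/s × 1.806 d × 86400 s/d = 153600 m ≈ 154 km.

t_c ≈ 1.81 d; D_c ≈ 3.94 mg/L; min DO ≈ 5.12 mg/L; x_c ≈ 154 km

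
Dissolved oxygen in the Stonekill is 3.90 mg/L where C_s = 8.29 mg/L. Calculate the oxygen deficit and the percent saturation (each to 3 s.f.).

D ≈ 4.39 mg/L; 47.0 % saturation

D = C_s − C = 8.29 − 3.90 = 4.39 mg/L.
% saturation = 3.90/8.29 × 100 = 47.0 %.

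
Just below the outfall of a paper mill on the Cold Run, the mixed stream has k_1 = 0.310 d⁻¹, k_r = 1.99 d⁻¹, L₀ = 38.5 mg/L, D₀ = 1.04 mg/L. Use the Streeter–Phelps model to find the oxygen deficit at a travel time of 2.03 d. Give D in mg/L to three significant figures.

D ≈ 3.68 mg/L

k_1 L₀/(k_r−k_1) = 0.310×38.5/(1.99−0.310) = 11.94/1.680 = 7.104 mg/L.
e^(−k_1 t) = e^(−0.310×2.030) = 0.5330; e^(−k_r t) = e^(−1.99×2.030) = 0.01760.
D = 7.104 × (0.5330 − 0.01760) + 1.04 × 0.01760 = 3.661 + 0.01831 = 3.680 mg/L.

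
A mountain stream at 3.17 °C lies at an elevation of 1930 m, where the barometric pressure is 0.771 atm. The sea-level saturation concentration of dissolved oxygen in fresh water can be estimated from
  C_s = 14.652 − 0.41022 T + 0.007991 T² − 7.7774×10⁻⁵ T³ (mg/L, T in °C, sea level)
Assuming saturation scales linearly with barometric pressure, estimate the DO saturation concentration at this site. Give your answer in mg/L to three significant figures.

C_s ≈ 10.4 mg/L

At sea level: C_s = 14.652 − 0.41022×3.17 + 0.007991×3.17² − 7.7774×10⁻⁵×3.17³ = 13.43 mg/L.
Pressure correction: C_s' = 13.43 × 0.771 = 10.35 mg/L.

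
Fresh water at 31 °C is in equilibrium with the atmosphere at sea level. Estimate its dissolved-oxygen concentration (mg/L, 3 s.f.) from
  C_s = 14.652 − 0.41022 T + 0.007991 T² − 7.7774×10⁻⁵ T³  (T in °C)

C_s = 14.652 − 0.41022×31 + 0.007991×31² − 7.7774×10⁻⁵×31³ = 7.298 mg/L.

C_s ≈ 7.30 mg/L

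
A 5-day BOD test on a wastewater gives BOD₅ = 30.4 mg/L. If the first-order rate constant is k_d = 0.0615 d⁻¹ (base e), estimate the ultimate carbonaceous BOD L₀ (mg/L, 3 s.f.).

BOD₅ = L₀(1 − e^(−5k_d)) ⇒ L₀ = BOD₅ / (1 − e^(−5×0.0615))
= 30.4 / (1 − 0.7353) = 30.4 / 0.2647 = 114.8 mg/L.

L₀ ≈ 115 mg/L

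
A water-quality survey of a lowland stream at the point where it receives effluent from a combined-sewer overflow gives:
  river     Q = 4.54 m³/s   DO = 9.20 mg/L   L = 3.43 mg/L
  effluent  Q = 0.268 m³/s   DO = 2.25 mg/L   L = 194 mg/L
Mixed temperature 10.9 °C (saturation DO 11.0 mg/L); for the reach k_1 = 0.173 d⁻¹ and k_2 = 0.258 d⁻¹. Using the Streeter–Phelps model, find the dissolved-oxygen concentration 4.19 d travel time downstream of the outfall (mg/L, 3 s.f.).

Mixed DO = (4.54×9.20 + 0.268×2.25)/(4.54+0.268) = 42.37/4.808 = 8.813 mg/L.
Mixed L₀ = (4.54×3.43 + 0.268×194)/(4.808) = 67.56/4.808 = 14.05 mg/L.
Initial deficit D₀ = C_s − DO₀ = 11.0 − 8.813 = 2.187 mg/L.
D(4.19) = [0.173×14.05/(0.258−0.173)](e^(−0.173×4.19) − e^(−0.258×4.19)) + 2.187 e^(−0.258×4.19)
= 28.60 × (0.4844 − 0.3392) + 2.187 × 0.3392 = 4.893 mg/L.
DO = 11.0 − 4.893 = 6.107 mg/L.

DO ≈ 6.11 mg/L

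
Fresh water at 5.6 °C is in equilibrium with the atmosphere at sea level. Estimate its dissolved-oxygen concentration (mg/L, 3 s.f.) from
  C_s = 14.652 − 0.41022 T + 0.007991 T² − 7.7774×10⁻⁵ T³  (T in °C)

C_s = 14.652 − 0.41022×5.6 + 0.007991×5.6² − 7.7774×10⁻⁵×5.6³ = 12.59 mg/L.

C_s ≈ 12.6 mg/L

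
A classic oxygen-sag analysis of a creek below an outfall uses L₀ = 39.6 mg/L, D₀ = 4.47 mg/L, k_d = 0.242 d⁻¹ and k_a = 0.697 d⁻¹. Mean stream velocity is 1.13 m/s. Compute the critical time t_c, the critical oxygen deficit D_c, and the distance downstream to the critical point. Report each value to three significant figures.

t_c ≈ 1.80 d; D_c ≈ 8.89 mg/L; x_c ≈ 176 km

At the critical point dD/dt = 0, so k_d L₀ e^(−k_d t) = k_a D. Substituting D(t) from the Streeter–Phelps equation and solving for t gives
t_c = ln[(k_a/k_d)(1 − D₀(k_a−k_d)/(k_d L₀))] / (k_a−k_d).
Here k_a−k_d = 0.4550 d⁻¹ and 1 − D₀(k_a−k_d)/(k_d L₀) = 1 − 4.47×0.4550/(0.242×39.6) = 0.7878, so
t_c = ln(2.880 × 0.7878) / 0.4550 = 0.8193 / 0.4550 = 1.801 d.
L(t_c) = L₀ e^(−k_d t_c) = 39.6 × 0.6468 = 25.61 mg/L, and at the critical point k_a D_c = k_d L, so D_c = (0.242/0.697) × 25.61 = 8.893 mg/L.
x_c = v t_c = 1.13 m/s × 1.801 d × 86400 s/d = 175800 m ≈ 176 km.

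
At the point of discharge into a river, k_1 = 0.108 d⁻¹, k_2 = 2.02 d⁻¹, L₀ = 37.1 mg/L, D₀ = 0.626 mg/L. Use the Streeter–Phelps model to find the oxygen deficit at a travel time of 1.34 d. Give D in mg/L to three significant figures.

D ≈ 1.72 mg/L

k_1 L₀/(k_2−k_1) = 0.108×37.1/(2.02−0.108) = 4.007/1.912 = 2.096 mg/L.
e^(−k_1 t) = e^(−0.108×1.340) = 0.8653; e^(−k_2 t) = e^(−2.02×1.340) = 0.06675.
D = 2.096 × (0.8653 − 0.06675) + 0.626 × 0.06675 = 1.673 + 0.04179 = 1.715 mg/L.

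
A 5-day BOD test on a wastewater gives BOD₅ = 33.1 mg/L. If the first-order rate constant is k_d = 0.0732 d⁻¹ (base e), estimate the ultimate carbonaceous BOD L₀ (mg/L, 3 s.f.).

BOD₅ = L₀(1 − e^(−5k_d)) ⇒ L₀ = BOD₅ / (1 − e^(−5×0.0732))
= 33.1 / (1 − 0.6935) = 33.1 / 0.3065 = 108.0 mg/L.

L₀ ≈ 108 mg/L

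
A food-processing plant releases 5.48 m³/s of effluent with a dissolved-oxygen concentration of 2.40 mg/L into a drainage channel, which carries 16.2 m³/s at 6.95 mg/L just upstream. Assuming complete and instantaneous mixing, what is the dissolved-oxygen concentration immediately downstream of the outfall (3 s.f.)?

Flow-weighted mixing: C = (Q_r C_r + Q_w C_w)/(Q_r + Q_w)
= (16.2×6.95 + 5.48×2.40)/(16.2 + 5.48) = 125.7/21.68 = 5.800 mg/L.

5.80 mg/L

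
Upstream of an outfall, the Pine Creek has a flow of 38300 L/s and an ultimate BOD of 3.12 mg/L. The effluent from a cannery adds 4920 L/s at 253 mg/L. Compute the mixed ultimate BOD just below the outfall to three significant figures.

Flow-weighted mixing: C = (Q_r C_r + Q_w C_w)/(Q_r + Q_w)
= (38300×3.12 + 4920×253)/(38300 + 4920) = 1.364×10^6/43220 = 31.57 mg/L.

31.6 mg/L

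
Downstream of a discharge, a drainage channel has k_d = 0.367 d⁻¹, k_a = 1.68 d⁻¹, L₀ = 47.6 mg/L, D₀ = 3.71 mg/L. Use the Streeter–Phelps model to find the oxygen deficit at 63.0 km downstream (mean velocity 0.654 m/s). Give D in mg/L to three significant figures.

D ≈ 7.36 mg/L

Travel time t = x/v = 63.0 km / (0.654 m/s) = 63000 m / 0.654 m/s = 96330 s = 1.115 d.
k_d L₀/(k_a−k_d) = 0.367×47.6/(1.68−0.367) = 17.47/1.313 = 13.30 mg/L.
e^(−k_d t) = e^(−0.367×1.115) = 0.6642; e^(−k_a t) = e^(−1.68×1.115) = 0.1536.
D = 13.30 × (0.6642 − 0.1536) + 3.71 × 0.1536 = 6.793 + 0.5700 = 7.363 mg/L.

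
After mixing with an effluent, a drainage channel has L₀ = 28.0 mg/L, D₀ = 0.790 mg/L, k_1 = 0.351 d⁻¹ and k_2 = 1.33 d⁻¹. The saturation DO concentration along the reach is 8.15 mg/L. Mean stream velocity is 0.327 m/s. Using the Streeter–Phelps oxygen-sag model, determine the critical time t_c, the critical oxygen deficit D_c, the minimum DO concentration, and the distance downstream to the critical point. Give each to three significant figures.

With k_2/k_1 = 3.789 and 1 − D₀(k_2−k_1)/(k_1 L₀) = 0.9213,
t_c = ln(3.789 × 0.9213) / (1.33 − 0.351) = ln(3.491) / 0.9790 = 1.250/0.9790 = 1.277 d.
D_c = (k_1/k_2) L₀ e^(−k_1 t_c) = (0.351/1.33) × 28.0 × e^(−0.351×1.277) = 0.2639 × 28.0 × 0.6388 = 4.720 mg/L.
Minimum DO = C_s − D_c = 8.15 − 4.720 = 3.430 mg/L.
x_c = v t_c = 0.327 m/s × 1.277 d × 86400 s/d = 36080 m ≈ 36.1 km.

t_c ≈ 1.28 d; D_c ≈ 4.72 mg/L; min DO ≈ 3.43 mg/L; x_c ≈ 36.1 km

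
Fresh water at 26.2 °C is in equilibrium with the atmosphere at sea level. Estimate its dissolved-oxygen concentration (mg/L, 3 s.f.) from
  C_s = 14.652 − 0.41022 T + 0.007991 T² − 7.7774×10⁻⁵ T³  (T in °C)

C_s ≈ 7.99 mg/L

C_s = 14.652 − 0.41022×26.2 + 0.007991×26.2² − 7.7774×10⁻⁵×26.2³ = 7.991 mg/L.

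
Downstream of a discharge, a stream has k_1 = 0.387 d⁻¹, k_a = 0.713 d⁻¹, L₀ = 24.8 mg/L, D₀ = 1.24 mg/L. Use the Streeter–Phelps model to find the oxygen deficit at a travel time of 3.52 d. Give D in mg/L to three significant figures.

k_1 L₀/(k_a−k_1) = 0.387×24.8/(0.713−0.387) = 9.598/0.3260 = 29.44 mg/L.
e^(−k_1 t) = e^(−0.387×3.520) = 0.2561; e^(−k_a t) = e^(−0.713×3.520) = 0.08129.
D = 29.44 × (0.2561 − 0.08129) + 1.24 × 0.08129 = 5.146 + 0.1008 = 5.247 mg/L.

D ≈ 5.25 mg/L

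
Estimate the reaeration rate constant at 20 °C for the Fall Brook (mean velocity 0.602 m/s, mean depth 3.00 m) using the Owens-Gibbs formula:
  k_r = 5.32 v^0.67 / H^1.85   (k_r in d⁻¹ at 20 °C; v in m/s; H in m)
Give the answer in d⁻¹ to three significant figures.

k_r ≈ 0.496 d⁻¹

k_r = 5.32 × 0.602^0.67 / 3.00^1.85 = 5.32 × 0.7118 / 7.633 = 0.4961 d⁻¹.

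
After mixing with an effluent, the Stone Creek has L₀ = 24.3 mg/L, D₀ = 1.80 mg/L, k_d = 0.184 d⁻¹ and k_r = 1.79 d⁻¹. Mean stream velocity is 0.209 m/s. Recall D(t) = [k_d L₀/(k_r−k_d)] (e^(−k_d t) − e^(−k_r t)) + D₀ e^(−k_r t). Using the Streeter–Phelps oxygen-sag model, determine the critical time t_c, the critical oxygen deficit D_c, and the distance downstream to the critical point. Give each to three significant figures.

t_c ≈ 0.769 d; D_c ≈ 2.17 mg/L; x_c ≈ 13.9 km

t_c = [1/(k_r−k_d)] ln[(k_r/k_d)(1 − D₀(k_r−k_d)/(k_d L₀))]
= [1/(1.79−0.184)] ln[(1.79/0.184)(1 − 1.80×1.606/(0.184×24.3))]
= (1/1.606) ln[9.728 × 0.3535] = 0.6227 × ln(3.439) = 0.6227 × 1.235 = 0.7690 d.
D_c = (k_d/k_r) L₀ e^(−k_d t_c) = (0.184/1.79) × 24.3 × e^(−0.184×0.7690) = 0.1028 × 24.3 × 0.8681 = 2.168 mg/L.
x_c = v t_c = 0.209 m/s × 0.7690 d × 86400 s/d = 13890 m ≈ 13.9 km.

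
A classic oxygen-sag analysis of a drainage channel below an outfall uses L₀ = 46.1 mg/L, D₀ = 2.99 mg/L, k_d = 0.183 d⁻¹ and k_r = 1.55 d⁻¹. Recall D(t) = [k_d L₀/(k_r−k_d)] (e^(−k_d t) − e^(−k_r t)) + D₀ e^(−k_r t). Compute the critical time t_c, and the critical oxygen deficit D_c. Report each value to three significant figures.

t_c ≈ 1.08 d; D_c ≈ 4.47 mg/L

With k_r/k_d = 8.470 and 1 − D₀(k_r−k_d)/(k_d L₀) = 0.5155,
t_c = ln(8.470 × 0.5155) / (1.55 − 0.183) = ln(4.366) / 1.367 = 1.474/1.367 = 1.078 d.
D_c = (k_d/k_r) L₀ e^(−k_d t_c) = (0.183/1.55) × 46.1 × e^(−0.183×1.078) = 0.1181 × 46.1 × 0.8209 = 4.468 mg/L.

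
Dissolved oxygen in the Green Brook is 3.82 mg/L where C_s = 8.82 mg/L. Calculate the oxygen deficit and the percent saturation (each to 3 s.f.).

D ≈ 5.00 mg/L; 43.3 % saturation

D = C_s − C = 8.82 − 3.82 = 5.00 mg/L.
% saturation = 3.82/8.82 × 100 = 43.3 %.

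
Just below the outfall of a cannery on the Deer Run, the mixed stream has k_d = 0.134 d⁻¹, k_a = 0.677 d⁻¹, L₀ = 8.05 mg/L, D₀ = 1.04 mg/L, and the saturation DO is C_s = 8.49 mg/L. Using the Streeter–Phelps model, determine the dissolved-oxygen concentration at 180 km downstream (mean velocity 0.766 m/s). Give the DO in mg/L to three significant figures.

Travel time t = x/v = 180 km / (0.766 m/s) = 180000 m / 0.766 m/s = 235000 s = 2.720 d.
k_d L₀/(k_a−k_d) = 0.134×8.05/(0.677−0.134) = 1.079/0.5430 = 1.987 mg/L.
e^(−k_d t) = e^(−0.134×2.720) = 0.6946; e^(−k_a t) = e^(−0.677×2.720) = 0.1586.
D = 1.987 × (0.6946 − 0.1586) + 1.04 × 0.1586 = 1.065 + 0.1650 = 1.230 mg/L.
DO = C_s − D = 8.49 − 1.230 = 7.260 mg/L.

DO ≈ 7.26 mg/L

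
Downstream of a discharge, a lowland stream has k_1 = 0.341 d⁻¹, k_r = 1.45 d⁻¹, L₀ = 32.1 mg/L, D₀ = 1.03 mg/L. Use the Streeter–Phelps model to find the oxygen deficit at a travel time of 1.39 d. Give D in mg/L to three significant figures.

k_1 L₀/(k_r−k_1) = 0.341×32.1/(1.45−0.341) = 10.95/1.109 = 9.870 mg/L.
e^(−k_1 t) = e^(−0.341×1.390) = 0.6225; e^(−k_r t) = e^(−1.45×1.390) = 0.1333.
D = 9.870 × (0.6225 − 0.1333) + 1.03 × 0.1333 = 4.829 + 0.1373 = 4.966 mg/L.

D ≈ 4.97 mg/L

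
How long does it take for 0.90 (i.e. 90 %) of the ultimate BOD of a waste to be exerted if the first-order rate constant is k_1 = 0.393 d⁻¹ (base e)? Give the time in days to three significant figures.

y/L₀ = 1 − e^(−k_1 t) = 0.90 ⇒ e^(−k_1 t) = 0.100
t = −ln(0.100) / 0.393 = 2.303 / 0.393 = 5.859 d.

t ≈ 5.86 d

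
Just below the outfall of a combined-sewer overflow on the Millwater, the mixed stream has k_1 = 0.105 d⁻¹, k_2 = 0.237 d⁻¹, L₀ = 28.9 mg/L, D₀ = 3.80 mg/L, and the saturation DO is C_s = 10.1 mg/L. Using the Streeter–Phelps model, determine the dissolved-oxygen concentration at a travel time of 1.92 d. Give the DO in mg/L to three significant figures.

DO ≈ 3.48 mg/L

k_1 L₀/(k_2−k_1) = 0.105×28.9/(0.237−0.105) = 3.034/0.1320 = 22.99 mg/L.
e^(−k_1 t) = e^(−0.105×1.920) = 0.8174; e^(−k_2 t) = e^(−0.237×1.920) = 0.6344.
D = 22.99 × (0.8174 − 0.6344) + 3.80 × 0.6344 = 4.207 + 2.411 = 6.618 mg/L.
DO = C_s − D = 10.1 − 6.618 = 3.482 mg/L.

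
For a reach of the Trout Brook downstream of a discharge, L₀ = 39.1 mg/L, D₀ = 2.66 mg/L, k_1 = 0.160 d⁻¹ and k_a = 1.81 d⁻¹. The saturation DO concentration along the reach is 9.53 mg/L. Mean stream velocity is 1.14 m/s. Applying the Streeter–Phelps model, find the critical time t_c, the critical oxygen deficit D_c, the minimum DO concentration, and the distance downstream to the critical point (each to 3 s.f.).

t_c ≈ 0.737 d; D_c ≈ 3.07 mg/L; min DO ≈ 6.46 mg/L; x_c ≈ 72.6 km

With k_a/k_1 = 11.31 and 1 − D₀(k_a−k_1)/(k_1 L₀) = 0.2984,
t_c = ln(11.31 × 0.2984) / (1.81 − 0.160) = ln(3.376) / 1.650 = 1.217/1.650 = 0.7374 d.
D_c = (k_1/k_a) L₀ e^(−k_1 t_c) = (0.160/1.81) × 39.1 × e^(−0.160×0.7374) = 0.08840 × 39.1 × 0.8887 = 3.072 mg/L.
Minimum DO = C_s − D_c = 9.53 − 3.072 = 6.458 mg/L.
x_c = v t_c = 1.14 m/s × 0.7374 d × 86400 s/d = 72630 m ≈ 72.6 km.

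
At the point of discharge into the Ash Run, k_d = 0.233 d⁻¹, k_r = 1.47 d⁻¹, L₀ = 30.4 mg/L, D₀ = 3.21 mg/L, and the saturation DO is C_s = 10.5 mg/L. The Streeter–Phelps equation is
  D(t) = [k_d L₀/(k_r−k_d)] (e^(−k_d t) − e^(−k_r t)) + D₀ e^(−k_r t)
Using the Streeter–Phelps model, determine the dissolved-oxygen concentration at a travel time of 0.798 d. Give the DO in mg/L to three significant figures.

DO ≈ 6.52 mg/L

k_d L₀/(k_r−k_d) = 0.233×30.4/(1.47−0.233) = 7.083/1.237 = 5.726 mg/L.
e^(−k_d t) = e^(−0.233×0.7980) = 0.8303; e^(−k_r t) = e^(−1.47×0.7980) = 0.3094.
D = 5.726 × (0.8303 − 0.3094) + 3.21 × 0.3094 = 2.983 + 0.9932 = 3.976 mg/L.
DO = C_s − D = 10.5 − 3.976 = 6.524 mg/L.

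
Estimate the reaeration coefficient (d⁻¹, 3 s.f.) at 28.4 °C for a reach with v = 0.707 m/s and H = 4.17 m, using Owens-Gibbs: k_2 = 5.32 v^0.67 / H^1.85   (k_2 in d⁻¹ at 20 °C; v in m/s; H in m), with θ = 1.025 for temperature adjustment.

k_2(20) = 5.32 × 0.707^0.67 / 4.17^1.85 = 5.32 × 0.7927 / 14.04 = 0.3004 d⁻¹.
k_2(28.4) = 0.3004 × 1.025^(28.4−20) = 0.3004 × 1.230 = 0.3697 d⁻¹.

k_2 ≈ 0.370 d⁻¹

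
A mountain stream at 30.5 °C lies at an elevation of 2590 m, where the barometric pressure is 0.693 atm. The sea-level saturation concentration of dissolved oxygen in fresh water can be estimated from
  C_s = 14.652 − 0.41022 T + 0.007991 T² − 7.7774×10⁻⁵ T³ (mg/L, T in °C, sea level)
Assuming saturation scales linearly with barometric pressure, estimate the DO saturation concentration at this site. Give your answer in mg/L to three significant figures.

At sea level: C_s = 14.652 − 0.41022×30.5 + 0.007991×30.5² − 7.7774×10⁻⁵×30.5³ = 7.367 mg/L.
Pressure correction: C_s' = 7.367 × 0.693 = 5.106 mg/L.

C_s ≈ 5.11 mg/L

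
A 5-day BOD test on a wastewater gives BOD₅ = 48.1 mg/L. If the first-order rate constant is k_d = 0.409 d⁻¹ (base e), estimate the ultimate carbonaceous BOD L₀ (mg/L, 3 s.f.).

BOD₅ = L₀(1 − e^(−5k_d)) ⇒ L₀ = BOD₅ / (1 − e^(−5×0.409))
= 48.1 / (1 − 0.1294) = 48.1 / 0.8706 = 55.25 mg/L.

L₀ ≈ 55.2 mg/L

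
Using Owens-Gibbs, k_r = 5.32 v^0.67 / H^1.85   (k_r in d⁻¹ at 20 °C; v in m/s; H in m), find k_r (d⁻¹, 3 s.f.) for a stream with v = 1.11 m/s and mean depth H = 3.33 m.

k_r ≈ 0.616 d⁻¹

k_r = 5.32 × 1.11^0.67 / 3.33^1.85 = 5.32 × 1.072 / 9.258 = 0.6162 d⁻¹.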